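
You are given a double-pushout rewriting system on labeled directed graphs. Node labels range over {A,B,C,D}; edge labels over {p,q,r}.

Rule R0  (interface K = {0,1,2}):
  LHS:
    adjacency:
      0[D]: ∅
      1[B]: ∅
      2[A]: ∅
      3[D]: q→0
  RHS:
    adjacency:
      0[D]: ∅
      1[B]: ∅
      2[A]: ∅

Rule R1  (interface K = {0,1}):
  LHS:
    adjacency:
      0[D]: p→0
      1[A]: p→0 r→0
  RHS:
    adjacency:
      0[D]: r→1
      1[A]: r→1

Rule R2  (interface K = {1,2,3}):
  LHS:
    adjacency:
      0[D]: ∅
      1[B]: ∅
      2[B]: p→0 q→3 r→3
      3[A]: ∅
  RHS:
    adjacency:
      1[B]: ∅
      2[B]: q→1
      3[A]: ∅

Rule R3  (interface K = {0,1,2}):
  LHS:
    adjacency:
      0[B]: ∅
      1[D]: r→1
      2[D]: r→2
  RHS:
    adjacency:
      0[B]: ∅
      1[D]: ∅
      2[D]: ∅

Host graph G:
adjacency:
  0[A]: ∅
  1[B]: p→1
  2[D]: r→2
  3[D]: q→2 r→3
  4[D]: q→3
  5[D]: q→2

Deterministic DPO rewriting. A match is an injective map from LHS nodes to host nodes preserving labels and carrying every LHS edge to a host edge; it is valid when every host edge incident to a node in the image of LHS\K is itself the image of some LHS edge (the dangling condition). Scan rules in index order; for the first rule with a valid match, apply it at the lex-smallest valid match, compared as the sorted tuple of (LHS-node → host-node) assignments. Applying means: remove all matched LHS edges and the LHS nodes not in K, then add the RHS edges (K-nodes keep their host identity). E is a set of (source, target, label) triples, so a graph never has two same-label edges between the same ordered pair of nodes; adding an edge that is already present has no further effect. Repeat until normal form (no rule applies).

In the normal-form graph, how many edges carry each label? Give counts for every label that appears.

Answer: p:1

Derivation:
initial: |V|=6 |E|=6  E = 1-p->1 2-r->2 3-q->2 3-r->3 4-q->3 5-q->2
step 1: apply R0 at {0↦2, 1↦1, 2↦0, 3↦5}  → |V|=5 |E|=5  E = 1-p->1 2-r->2 3-q->2 3-r->3 4-q->3
step 2: apply R0 at {0↦3, 1↦1, 2↦0, 3↦4}  → |V|=4 |E|=4  E = 1-p->1 2-r->2 3-q->2 3-r->3
step 3: apply R3 at {0↦1, 1↦2, 2↦3}  → |V|=4 |E|=2  E = 1-p->1 3-q->2
step 4: apply R0 at {0↦2, 1↦1, 2↦0, 3↦3}  → |V|=3 |E|=1  E = 1-p->1
halt: no rule applies after step 4
NF edges: [(1, 1, 'p')]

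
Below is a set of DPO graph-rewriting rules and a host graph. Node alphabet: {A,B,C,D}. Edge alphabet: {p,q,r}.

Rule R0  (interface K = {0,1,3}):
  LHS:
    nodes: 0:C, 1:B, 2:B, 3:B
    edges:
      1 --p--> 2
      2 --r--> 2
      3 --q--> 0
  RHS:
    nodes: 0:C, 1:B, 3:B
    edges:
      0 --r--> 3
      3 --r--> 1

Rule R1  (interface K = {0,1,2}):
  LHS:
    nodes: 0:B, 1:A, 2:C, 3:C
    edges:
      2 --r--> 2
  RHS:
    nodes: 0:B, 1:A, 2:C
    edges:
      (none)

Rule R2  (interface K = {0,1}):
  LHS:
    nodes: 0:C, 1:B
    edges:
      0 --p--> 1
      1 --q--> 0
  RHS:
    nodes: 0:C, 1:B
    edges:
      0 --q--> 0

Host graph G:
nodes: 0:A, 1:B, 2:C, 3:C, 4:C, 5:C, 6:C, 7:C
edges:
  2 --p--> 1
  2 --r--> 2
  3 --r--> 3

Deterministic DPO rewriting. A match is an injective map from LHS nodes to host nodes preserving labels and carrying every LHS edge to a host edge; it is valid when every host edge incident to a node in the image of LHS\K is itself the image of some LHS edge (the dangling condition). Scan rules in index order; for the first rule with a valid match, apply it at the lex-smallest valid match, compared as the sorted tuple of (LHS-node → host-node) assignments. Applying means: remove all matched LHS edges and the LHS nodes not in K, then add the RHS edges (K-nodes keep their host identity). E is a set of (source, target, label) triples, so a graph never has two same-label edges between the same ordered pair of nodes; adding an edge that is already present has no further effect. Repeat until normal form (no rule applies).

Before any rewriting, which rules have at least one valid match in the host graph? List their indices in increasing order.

R0: no valid match — LHS pattern not found
R1: 8 valid matches — {0↦1, 1↦0, 2↦2, 3↦4}, {0↦1, 1↦0, 2↦2, 3↦5}, {0↦1, 1↦0, 2↦2, 3↦6} (+5 more)
R2: no valid match — LHS pattern not found

Answer: [R1]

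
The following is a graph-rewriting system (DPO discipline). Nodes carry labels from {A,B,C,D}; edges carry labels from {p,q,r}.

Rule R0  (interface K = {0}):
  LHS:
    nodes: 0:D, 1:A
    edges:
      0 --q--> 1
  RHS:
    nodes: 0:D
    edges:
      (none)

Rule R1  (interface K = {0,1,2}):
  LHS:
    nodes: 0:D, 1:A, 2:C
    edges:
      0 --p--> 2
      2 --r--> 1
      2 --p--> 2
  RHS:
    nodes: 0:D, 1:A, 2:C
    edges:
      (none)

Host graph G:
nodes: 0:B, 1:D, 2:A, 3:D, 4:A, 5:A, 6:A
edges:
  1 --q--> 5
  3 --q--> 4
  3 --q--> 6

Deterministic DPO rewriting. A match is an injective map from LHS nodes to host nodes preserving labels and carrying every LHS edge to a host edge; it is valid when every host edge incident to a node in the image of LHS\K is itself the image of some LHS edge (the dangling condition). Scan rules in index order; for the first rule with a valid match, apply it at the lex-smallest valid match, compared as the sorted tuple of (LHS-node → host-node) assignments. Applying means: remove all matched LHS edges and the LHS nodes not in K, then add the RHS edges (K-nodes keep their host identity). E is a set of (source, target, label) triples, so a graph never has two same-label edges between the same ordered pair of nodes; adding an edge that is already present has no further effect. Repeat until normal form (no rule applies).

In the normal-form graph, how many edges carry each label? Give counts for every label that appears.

initial: |V|=7 |E|=3  E = 1-q->5 3-q->4 3-q->6
step 1: apply R0 at {0↦1, 1↦5}  → |V|=6 |E|=2  E = 3-q->4 3-q->6
step 2: apply R0 at {0↦3, 1↦4}  → |V|=5 |E|=1  E = 3-q->6
step 3: apply R0 at {0↦3, 1↦6}  → |V|=4 |E|=0  E = ∅
final graph: no rule applies after step 3
NF edges: []

Answer: (no edges)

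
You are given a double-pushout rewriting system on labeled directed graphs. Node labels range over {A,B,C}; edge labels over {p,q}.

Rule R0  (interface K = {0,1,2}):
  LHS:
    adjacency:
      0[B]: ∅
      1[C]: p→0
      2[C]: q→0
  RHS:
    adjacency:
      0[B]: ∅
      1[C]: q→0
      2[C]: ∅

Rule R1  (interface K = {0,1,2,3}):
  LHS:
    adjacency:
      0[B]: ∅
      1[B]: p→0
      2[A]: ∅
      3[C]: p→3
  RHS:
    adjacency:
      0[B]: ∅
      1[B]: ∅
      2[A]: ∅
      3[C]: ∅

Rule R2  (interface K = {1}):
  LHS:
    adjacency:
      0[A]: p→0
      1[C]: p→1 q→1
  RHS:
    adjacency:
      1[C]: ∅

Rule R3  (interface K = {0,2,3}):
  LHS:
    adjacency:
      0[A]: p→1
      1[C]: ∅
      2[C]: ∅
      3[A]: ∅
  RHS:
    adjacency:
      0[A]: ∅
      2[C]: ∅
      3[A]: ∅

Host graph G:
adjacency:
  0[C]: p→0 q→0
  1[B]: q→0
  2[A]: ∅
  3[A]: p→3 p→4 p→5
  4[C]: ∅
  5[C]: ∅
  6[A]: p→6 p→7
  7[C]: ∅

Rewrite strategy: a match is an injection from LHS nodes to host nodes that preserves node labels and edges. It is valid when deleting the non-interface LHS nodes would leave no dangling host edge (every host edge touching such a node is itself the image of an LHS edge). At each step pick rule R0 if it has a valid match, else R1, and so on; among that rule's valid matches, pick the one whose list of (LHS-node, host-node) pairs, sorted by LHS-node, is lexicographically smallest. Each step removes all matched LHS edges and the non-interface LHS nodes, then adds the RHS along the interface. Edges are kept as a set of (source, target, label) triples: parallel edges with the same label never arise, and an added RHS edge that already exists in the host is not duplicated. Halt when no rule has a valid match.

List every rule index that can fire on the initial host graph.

Answer: [R3]

Derivation:
R0: no valid match — LHS pattern not found
R1: no valid match — LHS pattern not found
R2: no valid match — 2 raw matches, all fail dangling condition
R3: 18 valid matches — {0↦3, 1↦4, 2↦0, 3↦2}, {0↦3, 1↦4, 2↦0, 3↦6}, {0↦3, 1↦4, 2↦5, 3↦2} (+15 more)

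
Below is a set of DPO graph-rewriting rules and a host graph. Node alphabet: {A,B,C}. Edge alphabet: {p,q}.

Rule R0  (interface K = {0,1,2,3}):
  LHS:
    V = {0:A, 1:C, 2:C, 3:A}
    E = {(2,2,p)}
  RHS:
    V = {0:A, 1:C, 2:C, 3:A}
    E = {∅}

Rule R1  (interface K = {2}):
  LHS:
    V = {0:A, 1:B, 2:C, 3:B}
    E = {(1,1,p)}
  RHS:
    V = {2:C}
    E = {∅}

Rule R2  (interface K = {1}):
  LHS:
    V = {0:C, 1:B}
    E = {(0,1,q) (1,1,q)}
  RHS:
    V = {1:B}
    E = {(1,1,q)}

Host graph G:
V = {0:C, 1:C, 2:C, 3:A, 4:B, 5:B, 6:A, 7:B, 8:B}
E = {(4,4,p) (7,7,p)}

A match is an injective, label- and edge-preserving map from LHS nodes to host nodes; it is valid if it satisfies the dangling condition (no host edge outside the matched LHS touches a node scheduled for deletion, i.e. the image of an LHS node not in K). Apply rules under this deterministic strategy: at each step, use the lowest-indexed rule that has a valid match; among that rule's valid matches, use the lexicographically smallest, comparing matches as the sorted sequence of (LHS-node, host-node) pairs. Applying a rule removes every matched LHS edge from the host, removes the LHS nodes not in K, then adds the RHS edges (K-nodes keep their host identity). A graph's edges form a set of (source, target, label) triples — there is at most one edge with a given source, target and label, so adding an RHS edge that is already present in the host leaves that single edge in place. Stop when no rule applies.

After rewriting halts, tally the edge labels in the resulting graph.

initial: |V|=9 |E|=2  E = 4-p->4 7-p->7
step 1: apply R1 at {0↦3, 1↦4, 2↦0, 3↦5}  → |V|=6 |E|=1  E = 7-p->7
step 2: apply R1 at {0↦6, 1↦7, 2↦0, 3↦8}  → |V|=3 |E|=0  E = ∅
normal form: no rule applies after step 2
NF edges: []

Answer: (no edges)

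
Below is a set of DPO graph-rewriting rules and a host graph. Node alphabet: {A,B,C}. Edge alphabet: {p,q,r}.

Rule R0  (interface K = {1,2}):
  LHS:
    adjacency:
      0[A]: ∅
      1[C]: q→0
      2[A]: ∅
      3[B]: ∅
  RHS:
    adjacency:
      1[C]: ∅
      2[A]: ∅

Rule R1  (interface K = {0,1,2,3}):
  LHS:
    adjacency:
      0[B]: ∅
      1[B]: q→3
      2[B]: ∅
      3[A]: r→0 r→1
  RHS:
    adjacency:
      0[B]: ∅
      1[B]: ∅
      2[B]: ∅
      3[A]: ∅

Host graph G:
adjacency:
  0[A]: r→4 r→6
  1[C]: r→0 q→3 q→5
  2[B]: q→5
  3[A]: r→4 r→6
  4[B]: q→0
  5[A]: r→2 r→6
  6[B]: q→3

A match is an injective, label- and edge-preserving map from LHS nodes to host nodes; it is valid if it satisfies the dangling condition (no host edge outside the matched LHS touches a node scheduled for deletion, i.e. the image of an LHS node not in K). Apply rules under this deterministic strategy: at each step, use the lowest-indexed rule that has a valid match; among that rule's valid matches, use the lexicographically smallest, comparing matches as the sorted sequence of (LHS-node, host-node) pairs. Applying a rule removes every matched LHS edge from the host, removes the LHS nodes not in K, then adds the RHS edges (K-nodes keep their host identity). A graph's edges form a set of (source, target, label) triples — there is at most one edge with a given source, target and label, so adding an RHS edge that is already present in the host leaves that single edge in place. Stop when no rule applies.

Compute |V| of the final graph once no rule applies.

[0] host  ⇒  7 nodes, 12 edges  {0-r->4 0-r->6 1-r->0 1-q->3 1-q->5 2-q->5 3-r->4 3-r->6 4-q->0 5-r->2 5-r->6 6-q->3}
[1] R1 @ {0↦4, 1↦6, 2↦2, 3↦3}  ⇒  7 nodes, 9 edges  {0-r->4 0-r->6 1-r->0 1-q->3 1-q->5 2-q->5 4-q->0 5-r->2 5-r->6}
[2] R1 @ {0↦6, 1↦2, 2↦4, 3↦5}  ⇒  7 nodes, 6 edges  {0-r->4 0-r->6 1-r->0 1-q->3 1-q->5 4-q->0}
[3] R0 @ {0↦3, 1↦1, 2↦0, 3↦2}  ⇒  5 nodes, 5 edges  {0-r->4 0-r->6 1-r->0 1-q->5 4-q->0}
final graph: no rule applies after step 3
NF nodes: {0:A, 1:C, 4:B, 5:A, 6:B}

Answer: 5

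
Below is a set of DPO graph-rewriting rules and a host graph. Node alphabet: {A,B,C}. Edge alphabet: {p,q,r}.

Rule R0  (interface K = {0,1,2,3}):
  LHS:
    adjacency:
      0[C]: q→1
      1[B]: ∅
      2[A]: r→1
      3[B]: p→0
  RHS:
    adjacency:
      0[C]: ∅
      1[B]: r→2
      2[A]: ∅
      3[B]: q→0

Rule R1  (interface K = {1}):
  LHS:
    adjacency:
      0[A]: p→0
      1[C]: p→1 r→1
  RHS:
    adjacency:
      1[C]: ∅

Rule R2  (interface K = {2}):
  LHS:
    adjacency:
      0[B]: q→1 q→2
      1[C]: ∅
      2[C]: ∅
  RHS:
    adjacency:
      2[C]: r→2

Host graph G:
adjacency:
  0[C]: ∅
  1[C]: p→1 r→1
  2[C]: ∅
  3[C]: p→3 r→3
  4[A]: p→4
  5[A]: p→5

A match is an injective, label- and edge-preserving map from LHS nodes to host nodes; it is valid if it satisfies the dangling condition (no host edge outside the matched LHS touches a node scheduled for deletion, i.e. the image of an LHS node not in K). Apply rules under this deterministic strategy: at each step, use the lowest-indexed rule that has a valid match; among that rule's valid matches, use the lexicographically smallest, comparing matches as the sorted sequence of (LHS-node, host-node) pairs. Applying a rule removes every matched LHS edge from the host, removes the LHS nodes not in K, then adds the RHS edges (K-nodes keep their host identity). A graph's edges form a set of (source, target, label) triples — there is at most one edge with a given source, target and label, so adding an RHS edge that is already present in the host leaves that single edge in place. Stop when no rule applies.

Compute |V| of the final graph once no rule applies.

Answer: 4

Steps:
initial: |V|=6 |E|=6  E = 1-p->1 1-r->1 3-p->3 3-r->3 4-p->4 5-p->5
step 1: apply R1 at {0↦4, 1↦1}  → |V|=5 |E|=3  E = 3-p->3 3-r->3 5-p->5
step 2: apply R1 at {0↦5, 1↦3}  → |V|=4 |E|=0  E = ∅
final graph: no rule applies after step 2
NF nodes: {0:C, 1:C, 2:C, 3:C}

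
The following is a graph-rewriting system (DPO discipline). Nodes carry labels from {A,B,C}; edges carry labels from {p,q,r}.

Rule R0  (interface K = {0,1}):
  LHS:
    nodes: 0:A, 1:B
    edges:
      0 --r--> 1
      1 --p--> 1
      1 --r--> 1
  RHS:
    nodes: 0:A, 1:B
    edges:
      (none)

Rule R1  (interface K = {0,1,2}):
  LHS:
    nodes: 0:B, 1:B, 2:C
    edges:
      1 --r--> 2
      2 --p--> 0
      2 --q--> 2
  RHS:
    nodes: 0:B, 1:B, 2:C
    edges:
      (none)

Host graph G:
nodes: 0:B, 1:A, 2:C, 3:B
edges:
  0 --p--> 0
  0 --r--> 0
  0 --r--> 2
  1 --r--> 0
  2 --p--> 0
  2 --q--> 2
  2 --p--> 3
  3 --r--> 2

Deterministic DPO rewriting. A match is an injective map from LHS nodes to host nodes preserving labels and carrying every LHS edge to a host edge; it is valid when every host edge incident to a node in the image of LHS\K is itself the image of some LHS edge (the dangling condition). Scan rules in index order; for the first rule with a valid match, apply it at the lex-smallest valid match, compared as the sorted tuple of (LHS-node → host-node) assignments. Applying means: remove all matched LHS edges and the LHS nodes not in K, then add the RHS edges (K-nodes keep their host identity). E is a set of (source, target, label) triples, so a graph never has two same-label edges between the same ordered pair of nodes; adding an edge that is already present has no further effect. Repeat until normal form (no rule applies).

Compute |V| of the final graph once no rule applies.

Answer: 4

Derivation:
initial: |V|=4 |E|=8  E = 0-p->0 0-r->0 0-r->2 1-r->0 2-p->0 2-q->2 2-p->3 3-r->2
step 1: apply R0 at {0↦1, 1↦0}  → |V|=4 |E|=5  E = 0-r->2 2-p->0 2-q->2 2-p->3 3-r->2
step 2: apply R1 at {0↦0, 1↦3, 2↦2}  → |V|=4 |E|=2  E = 0-r->2 2-p->3
final graph: no rule applies after step 2
NF nodes: {0:B, 1:A, 2:C, 3:B}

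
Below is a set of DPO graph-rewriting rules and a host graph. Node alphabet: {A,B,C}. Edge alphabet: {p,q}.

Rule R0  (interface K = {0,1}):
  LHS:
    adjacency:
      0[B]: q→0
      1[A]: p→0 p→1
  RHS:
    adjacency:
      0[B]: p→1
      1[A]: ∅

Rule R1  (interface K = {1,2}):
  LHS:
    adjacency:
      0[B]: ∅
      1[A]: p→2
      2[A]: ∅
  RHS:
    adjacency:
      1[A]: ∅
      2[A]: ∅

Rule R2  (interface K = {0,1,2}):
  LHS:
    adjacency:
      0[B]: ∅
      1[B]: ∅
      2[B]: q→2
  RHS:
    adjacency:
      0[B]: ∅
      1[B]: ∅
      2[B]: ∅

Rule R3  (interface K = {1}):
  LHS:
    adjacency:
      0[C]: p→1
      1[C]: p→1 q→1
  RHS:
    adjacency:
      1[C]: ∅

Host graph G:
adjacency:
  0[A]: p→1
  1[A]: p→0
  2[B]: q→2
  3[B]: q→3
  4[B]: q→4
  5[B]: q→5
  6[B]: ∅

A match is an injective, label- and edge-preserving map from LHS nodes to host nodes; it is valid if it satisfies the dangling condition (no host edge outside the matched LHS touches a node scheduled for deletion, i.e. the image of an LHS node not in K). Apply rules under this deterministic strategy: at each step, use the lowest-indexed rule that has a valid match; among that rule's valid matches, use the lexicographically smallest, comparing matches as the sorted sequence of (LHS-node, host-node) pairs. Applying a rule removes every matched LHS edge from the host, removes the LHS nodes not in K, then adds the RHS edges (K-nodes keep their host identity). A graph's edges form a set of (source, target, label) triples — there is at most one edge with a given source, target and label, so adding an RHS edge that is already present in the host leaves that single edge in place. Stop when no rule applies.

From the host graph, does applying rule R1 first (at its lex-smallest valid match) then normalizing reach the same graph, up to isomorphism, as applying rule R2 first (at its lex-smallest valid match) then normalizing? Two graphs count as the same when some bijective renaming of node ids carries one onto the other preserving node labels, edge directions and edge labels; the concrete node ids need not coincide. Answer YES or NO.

branch R1-first: apply at {0↦6, 1↦0, 2↦1} → |E|=5, then 5 more step(s) → NF |V|=5 |E|=0 V={0:A, 1:A, 2:B, 3:B, 5:B} E=∅
branch R2-first: apply at {0↦2, 1↦3, 2↦4} → |E|=5, then 5 more step(s) → NF |V|=5 |E|=0 V={0:A, 1:A, 2:B, 3:B, 5:B} E=∅
graphs isomorphic (equal up to label-preserving node renaming)

Answer: YES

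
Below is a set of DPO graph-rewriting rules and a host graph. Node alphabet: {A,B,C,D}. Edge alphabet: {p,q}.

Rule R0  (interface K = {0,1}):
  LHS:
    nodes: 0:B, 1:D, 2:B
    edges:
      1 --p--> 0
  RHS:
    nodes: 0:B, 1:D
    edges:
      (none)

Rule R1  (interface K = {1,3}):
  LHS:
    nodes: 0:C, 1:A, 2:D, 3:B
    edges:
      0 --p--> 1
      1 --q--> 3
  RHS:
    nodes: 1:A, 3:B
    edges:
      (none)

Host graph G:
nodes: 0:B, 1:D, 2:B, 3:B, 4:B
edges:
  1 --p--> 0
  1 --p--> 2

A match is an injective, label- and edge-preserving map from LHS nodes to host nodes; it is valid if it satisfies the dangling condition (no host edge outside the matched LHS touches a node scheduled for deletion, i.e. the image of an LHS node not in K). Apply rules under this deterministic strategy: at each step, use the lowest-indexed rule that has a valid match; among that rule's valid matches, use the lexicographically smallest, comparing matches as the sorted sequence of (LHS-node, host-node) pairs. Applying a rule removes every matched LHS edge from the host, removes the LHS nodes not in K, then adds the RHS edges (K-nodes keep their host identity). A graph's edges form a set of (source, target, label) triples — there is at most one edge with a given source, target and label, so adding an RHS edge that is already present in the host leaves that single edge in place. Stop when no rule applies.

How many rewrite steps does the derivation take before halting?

start.  V:5 E:2  edges: 1-p->0 1-p->2
1. fire R0 via {0↦0, 1↦1, 2↦3}  →  V:4 E:1  edges: 1-p->2
2. fire R0 via {0↦2, 1↦1, 2↦0}  →  V:3 E:0  edges: ∅
normal form: no rule applies after step 2

Answer: 2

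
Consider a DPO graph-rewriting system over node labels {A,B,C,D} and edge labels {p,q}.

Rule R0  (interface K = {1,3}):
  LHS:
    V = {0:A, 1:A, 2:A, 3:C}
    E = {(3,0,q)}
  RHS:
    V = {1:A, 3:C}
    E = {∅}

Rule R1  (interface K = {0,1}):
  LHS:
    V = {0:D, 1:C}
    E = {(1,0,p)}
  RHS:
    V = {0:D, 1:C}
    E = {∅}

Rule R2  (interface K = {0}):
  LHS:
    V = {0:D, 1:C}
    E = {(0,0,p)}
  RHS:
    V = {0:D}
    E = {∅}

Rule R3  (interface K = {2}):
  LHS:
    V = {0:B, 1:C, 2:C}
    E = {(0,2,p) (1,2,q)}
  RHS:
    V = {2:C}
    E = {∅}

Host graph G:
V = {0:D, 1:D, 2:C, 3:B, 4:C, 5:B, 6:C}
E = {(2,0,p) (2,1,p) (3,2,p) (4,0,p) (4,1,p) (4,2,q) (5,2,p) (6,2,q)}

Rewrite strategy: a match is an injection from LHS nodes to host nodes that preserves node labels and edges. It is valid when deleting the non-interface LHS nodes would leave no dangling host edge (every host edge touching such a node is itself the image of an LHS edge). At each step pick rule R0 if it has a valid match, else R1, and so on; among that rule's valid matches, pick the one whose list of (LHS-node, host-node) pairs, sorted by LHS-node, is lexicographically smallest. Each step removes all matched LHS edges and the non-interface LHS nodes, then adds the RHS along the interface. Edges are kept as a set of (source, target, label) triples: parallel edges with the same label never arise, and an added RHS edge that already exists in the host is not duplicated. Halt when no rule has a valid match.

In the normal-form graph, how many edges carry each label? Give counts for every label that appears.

start.  V:7 E:8  edges: 2-p->0 2-p->1 3-p->2 4-p->0 4-p->1 4-q->2 5-p->2 6-q->2
1. fire R1 via {0↦0, 1↦2}  →  V:7 E:7  edges: 2-p->1 3-p->2 4-p->0 4-p->1 4-q->2 5-p->2 6-q->2
2. fire R1 via {0↦0, 1↦4}  →  V:7 E:6  edges: 2-p->1 3-p->2 4-p->1 4-q->2 5-p->2 6-q->2
3. fire R1 via {0↦1, 1↦2}  →  V:7 E:5  edges: 3-p->2 4-p->1 4-q->2 5-p->2 6-q->2
4. fire R1 via {0↦1, 1↦4}  →  V:7 E:4  edges: 3-p->2 4-q->2 5-p->2 6-q->2
5. fire R3 via {0↦3, 1↦4, 2↦2}  →  V:5 E:2  edges: 5-p->2 6-q->2
6. fire R3 via {0↦5, 1↦6, 2↦2}  →  V:3 E:0  edges: ∅
final graph: no rule applies after step 6
NF edges: []

Answer: (no edges)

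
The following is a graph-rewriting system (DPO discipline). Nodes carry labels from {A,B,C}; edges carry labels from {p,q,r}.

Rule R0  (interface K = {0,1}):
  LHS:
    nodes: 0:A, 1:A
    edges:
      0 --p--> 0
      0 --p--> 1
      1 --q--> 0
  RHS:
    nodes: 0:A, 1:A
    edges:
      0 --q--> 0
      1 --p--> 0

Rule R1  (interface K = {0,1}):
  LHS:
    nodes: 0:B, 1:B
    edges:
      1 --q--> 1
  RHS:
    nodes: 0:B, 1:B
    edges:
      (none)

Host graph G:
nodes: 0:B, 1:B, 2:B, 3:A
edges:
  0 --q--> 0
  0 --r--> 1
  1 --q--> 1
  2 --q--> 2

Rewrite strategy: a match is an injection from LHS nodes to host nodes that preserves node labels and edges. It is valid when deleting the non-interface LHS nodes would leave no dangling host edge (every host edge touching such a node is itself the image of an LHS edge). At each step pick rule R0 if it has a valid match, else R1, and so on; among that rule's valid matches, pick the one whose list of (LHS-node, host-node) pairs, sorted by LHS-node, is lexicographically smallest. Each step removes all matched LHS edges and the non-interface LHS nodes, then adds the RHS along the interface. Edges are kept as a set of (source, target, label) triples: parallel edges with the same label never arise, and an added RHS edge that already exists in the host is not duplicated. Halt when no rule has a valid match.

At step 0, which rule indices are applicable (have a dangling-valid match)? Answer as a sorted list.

Answer: [R1]

Derivation:
R0: no valid match — LHS pattern not found
R1: 6 valid matches — {0↦0, 1↦1}, {0↦0, 1↦2}, {0↦1, 1↦0} (+3 more)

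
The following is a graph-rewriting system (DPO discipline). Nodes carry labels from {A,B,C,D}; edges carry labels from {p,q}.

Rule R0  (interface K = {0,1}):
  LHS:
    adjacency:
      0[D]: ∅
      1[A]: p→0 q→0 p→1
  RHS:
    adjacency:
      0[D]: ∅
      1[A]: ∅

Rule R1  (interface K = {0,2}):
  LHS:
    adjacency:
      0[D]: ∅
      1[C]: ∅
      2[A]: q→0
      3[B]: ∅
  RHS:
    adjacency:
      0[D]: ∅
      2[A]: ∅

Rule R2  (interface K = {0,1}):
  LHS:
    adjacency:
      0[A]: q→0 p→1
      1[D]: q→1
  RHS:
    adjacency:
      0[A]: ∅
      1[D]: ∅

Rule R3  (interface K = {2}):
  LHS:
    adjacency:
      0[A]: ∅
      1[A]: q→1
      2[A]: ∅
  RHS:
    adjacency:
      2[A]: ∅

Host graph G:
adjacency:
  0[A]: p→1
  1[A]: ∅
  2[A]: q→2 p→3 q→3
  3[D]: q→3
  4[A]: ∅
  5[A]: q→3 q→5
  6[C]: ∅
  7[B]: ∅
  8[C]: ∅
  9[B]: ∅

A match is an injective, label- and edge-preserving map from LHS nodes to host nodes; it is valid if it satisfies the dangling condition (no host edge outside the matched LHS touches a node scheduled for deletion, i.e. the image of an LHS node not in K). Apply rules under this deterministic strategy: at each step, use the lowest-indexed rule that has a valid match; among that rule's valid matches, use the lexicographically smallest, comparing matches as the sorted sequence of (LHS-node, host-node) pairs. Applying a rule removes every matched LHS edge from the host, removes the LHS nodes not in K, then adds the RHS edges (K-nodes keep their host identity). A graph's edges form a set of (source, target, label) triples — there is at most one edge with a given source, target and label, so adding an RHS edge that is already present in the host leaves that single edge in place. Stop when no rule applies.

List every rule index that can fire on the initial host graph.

Answer: [R1,R2]

Derivation:
R0: no valid match — LHS pattern not found
R1: 8 valid matches — {0↦3, 1↦6, 2↦2, 3↦7}, {0↦3, 1↦6, 2↦2, 3↦9}, {0↦3, 1↦6, 2↦5, 3↦7} (+5 more)
R2: 1 valid match — {0↦2, 1↦3}
R3: no valid match — 24 raw matches, all fail dangling condition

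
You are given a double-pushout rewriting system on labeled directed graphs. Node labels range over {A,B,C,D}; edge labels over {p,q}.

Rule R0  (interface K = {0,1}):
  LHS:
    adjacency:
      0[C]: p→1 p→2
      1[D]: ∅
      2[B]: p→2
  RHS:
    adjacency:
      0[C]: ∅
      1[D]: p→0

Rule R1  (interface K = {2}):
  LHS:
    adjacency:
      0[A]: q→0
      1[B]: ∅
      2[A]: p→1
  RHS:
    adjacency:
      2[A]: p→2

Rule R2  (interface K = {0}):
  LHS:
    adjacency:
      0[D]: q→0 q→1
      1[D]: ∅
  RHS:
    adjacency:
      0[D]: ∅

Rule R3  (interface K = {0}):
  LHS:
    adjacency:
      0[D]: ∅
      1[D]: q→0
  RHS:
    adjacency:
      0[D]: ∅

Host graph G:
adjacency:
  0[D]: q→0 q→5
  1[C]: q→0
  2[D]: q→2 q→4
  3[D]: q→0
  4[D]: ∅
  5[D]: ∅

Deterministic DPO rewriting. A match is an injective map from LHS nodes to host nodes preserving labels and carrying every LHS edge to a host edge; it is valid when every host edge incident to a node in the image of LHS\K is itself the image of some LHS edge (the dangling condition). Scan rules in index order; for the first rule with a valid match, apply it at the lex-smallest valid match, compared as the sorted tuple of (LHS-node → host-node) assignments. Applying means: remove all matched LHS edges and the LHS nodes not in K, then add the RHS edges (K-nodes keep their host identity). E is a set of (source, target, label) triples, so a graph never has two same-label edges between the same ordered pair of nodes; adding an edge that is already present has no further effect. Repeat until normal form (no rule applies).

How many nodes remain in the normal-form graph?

initial: |V|=6 |E|=6  E = 0-q->0 0-q->5 1-q->0 2-q->2 2-q->4 3-q->0
step 1: apply R2 at {0↦0, 1↦5}  → |V|=5 |E|=4  E = 1-q->0 2-q->2 2-q->4 3-q->0
step 2: apply R2 at {0↦2, 1↦4}  → |V|=4 |E|=2  E = 1-q->0 3-q->0
step 3: apply R3 at {0↦0, 1↦3}  → |V|=3 |E|=1  E = 1-q->0
final graph: no rule applies after step 3
NF nodes: {0:D, 1:C, 2:D}

Answer: 3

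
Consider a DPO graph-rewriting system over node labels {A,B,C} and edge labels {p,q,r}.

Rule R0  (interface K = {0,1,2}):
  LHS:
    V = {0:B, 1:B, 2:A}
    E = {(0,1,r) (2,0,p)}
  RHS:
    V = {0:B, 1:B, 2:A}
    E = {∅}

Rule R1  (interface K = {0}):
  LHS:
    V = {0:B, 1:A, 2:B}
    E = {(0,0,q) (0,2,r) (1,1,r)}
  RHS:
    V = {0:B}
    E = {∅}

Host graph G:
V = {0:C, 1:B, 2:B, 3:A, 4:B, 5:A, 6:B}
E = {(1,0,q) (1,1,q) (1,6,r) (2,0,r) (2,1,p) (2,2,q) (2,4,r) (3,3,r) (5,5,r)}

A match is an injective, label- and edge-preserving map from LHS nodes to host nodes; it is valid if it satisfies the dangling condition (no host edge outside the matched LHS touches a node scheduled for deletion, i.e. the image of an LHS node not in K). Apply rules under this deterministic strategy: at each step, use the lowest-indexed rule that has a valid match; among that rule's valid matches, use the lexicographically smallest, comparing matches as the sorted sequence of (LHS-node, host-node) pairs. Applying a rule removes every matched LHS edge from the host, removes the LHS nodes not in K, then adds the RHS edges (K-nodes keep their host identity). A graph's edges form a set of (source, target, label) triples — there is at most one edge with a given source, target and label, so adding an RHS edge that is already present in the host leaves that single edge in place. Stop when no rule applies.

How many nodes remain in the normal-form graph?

initial: |V|=7 |E|=9  E = 1-q->0 1-q->1 1-r->6 2-r->0 2-p->1 2-q->2 2-r->4 3-r->3 5-r->5
step 1: apply R1 at {0↦1, 1↦3, 2↦6}  → |V|=5 |E|=6  E = 1-q->0 2-r->0 2-p->1 2-q->2 2-r->4 5-r->5
step 2: apply R1 at {0↦2, 1↦5, 2↦4}  → |V|=3 |E|=3  E = 1-q->0 2-r->0 2-p->1
halt: no rule applies after step 2
NF nodes: {0:C, 1:B, 2:B}

Answer: 3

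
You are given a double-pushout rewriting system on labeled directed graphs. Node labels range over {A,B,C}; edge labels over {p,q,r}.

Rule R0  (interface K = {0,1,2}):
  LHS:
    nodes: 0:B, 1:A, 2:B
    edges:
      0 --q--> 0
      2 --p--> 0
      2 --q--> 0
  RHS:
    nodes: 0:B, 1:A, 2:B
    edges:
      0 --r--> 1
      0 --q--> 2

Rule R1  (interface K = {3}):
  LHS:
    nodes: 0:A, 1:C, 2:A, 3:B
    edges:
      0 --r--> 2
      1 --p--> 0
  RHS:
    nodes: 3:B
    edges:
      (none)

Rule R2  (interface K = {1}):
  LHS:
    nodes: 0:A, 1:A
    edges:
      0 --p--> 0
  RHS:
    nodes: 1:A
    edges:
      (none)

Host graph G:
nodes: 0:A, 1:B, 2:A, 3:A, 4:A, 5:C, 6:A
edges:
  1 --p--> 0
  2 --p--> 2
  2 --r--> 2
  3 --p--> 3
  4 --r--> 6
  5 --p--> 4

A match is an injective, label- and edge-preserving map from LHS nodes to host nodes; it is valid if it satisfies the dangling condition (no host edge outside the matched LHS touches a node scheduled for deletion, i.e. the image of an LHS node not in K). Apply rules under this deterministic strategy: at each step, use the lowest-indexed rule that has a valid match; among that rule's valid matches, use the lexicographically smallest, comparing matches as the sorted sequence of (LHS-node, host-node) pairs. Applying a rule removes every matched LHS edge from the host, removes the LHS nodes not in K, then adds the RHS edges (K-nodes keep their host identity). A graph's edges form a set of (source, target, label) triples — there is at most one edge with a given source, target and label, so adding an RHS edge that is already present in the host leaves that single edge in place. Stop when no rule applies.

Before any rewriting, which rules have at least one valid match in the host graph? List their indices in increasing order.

Answer: [R1,R2]

Derivation:
R0: no valid match — LHS pattern not found
R1: 1 valid match — {0↦4, 1↦5, 2↦6, 3↦1}
R2: 4 valid matches — {0↦3, 1↦0}, {0↦3, 1↦2}, {0↦3, 1↦4} (+1 more)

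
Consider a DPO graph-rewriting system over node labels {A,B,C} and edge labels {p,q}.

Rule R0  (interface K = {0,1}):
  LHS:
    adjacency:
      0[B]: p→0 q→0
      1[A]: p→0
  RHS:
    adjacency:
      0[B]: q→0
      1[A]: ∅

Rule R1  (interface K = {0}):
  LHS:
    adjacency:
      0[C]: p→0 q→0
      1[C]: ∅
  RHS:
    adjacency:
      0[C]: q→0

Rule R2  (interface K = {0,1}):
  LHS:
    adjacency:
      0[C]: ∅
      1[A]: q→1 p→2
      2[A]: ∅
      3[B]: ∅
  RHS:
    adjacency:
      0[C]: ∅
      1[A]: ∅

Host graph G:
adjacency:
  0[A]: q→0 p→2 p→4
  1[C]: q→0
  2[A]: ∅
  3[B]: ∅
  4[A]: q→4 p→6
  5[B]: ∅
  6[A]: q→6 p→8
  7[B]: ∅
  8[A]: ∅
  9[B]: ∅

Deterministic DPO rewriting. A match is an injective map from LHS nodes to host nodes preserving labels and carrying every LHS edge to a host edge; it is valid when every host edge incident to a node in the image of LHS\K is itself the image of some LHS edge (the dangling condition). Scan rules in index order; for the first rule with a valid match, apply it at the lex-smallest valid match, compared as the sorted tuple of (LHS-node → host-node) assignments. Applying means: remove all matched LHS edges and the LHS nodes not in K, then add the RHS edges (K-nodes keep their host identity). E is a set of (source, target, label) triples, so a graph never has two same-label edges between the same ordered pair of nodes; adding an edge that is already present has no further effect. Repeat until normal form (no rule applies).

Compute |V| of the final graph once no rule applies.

start.  V:10 E:8  edges: 0-q->0 0-p->2 0-p->4 1-q->0 4-q->4 4-p->6 6-q->6 6-p->8
1. fire R2 via {0↦1, 1↦0, 2↦2, 3↦3}  →  V:8 E:6  edges: 0-p->4 1-q->0 4-q->4 4-p->6 6-q->6 6-p->8
2. fire R2 via {0↦1, 1↦6, 2↦8, 3↦5}  →  V:6 E:4  edges: 0-p->4 1-q->0 4-q->4 4-p->6
3. fire R2 via {0↦1, 1↦4, 2↦6, 3↦7}  →  V:4 E:2  edges: 0-p->4 1-q->0
halt: no rule applies after step 3
NF nodes: {0:A, 1:C, 4:A, 9:B}

Answer: 4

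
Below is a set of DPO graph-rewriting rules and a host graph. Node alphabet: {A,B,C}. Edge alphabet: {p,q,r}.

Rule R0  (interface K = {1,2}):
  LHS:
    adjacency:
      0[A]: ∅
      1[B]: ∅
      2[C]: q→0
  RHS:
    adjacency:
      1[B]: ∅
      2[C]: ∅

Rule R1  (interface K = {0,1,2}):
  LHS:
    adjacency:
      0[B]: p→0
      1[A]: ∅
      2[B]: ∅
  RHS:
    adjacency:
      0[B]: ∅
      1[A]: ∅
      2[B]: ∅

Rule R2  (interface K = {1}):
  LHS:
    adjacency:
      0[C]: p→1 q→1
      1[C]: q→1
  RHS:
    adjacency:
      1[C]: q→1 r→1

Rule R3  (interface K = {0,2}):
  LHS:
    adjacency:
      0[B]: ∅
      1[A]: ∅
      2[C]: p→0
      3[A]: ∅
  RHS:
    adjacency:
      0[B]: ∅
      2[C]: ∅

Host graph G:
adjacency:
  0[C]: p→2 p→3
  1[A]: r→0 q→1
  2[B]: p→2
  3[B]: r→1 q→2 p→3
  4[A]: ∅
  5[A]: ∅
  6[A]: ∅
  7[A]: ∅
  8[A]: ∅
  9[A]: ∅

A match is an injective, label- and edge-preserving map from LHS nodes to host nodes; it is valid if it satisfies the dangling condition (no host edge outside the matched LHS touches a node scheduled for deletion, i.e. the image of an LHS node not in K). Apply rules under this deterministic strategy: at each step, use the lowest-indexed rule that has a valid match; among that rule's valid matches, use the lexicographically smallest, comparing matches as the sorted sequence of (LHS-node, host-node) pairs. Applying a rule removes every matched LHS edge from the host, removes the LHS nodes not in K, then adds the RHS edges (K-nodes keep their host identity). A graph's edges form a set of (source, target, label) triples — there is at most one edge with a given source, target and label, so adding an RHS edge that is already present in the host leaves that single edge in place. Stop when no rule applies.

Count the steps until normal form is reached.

[0] host  ⇒  10 nodes, 8 edges  {0-p->2 0-p->3 1-r->0 1-q->1 2-p->2 3-r->1 3-q->2 3-p->3}
[1] R1 @ {0↦2, 1↦1, 2↦3}  ⇒  10 nodes, 7 edges  {0-p->2 0-p->3 1-r->0 1-q->1 3-r->1 3-q->2 3-p->3}
[2] R1 @ {0↦3, 1↦1, 2↦2}  ⇒  10 nodes, 6 edges  {0-p->2 0-p->3 1-r->0 1-q->1 3-r->1 3-q->2}
[3] R3 @ {0↦2, 1↦4, 2↦0, 3↦5}  ⇒  8 nodes, 5 edges  {0-p->3 1-r->0 1-q->1 3-r->1 3-q->2}
[4] R3 @ {0↦3, 1↦6, 2↦0, 3↦7}  ⇒  6 nodes, 4 edges  {1-r->0 1-q->1 3-r->1 3-q->2}
final graph: no rule applies after step 4

Answer: 4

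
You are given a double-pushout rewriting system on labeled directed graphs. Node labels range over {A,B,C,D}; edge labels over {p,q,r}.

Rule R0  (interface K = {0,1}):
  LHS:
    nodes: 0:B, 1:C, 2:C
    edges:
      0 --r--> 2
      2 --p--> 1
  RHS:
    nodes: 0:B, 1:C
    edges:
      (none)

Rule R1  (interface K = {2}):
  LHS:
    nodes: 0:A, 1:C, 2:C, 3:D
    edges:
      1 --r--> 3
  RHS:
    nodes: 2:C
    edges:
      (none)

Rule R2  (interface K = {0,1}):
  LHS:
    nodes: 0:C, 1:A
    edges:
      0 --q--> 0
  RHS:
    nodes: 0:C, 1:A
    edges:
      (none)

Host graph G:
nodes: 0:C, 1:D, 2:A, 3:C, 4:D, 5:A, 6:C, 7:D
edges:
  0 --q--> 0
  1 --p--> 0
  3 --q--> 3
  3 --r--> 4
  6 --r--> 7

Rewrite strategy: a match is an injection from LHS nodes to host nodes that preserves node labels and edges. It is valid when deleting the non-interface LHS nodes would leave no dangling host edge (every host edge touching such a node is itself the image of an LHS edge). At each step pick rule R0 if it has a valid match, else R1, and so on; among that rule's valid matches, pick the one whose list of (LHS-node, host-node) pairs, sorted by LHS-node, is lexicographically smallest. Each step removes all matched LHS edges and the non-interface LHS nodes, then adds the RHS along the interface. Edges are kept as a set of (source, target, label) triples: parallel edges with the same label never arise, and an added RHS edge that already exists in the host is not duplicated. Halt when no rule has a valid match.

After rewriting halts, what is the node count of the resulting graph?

Answer: 2

Derivation:
[0] host  ⇒  8 nodes, 5 edges  {0-q->0 1-p->0 3-q->3 3-r->4 6-r->7}
[1] R1 @ {0↦2, 1↦6, 2↦0, 3↦7}  ⇒  5 nodes, 4 edges  {0-q->0 1-p->0 3-q->3 3-r->4}
[2] R2 @ {0↦0, 1↦5}  ⇒  5 nodes, 3 edges  {1-p->0 3-q->3 3-r->4}
[3] R2 @ {0↦3, 1↦5}  ⇒  5 nodes, 2 edges  {1-p->0 3-r->4}
[4] R1 @ {0↦5, 1↦3, 2↦0, 3↦4}  ⇒  2 nodes, 1 edges  {1-p->0}
halt: no rule applies after step 4
NF nodes: {0:C, 1:D}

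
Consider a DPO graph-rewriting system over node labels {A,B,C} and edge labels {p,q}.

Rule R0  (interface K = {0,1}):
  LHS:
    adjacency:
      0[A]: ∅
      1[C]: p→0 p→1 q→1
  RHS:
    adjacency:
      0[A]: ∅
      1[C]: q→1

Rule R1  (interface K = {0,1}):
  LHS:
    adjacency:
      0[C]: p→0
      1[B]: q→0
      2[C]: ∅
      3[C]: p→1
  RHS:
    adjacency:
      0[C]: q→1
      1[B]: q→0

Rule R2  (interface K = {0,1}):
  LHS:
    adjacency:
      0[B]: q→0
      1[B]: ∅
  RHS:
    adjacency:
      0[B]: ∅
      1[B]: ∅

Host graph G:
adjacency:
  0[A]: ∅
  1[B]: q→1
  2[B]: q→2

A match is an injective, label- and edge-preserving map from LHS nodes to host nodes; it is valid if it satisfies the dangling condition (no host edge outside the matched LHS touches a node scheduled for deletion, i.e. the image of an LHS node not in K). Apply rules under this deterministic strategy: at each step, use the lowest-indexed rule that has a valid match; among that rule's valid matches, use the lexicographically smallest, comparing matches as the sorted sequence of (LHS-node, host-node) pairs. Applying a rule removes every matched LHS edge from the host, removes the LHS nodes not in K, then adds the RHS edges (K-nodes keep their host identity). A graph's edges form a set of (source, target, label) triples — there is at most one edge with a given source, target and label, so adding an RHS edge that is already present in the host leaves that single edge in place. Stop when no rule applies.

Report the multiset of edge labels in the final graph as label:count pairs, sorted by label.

Answer: (no edges)

Rewrite trace:
[0] host  ⇒  3 nodes, 2 edges  {1-q->1 2-q->2}
[1] R2 @ {0↦1, 1↦2}  ⇒  3 nodes, 1 edges  {2-q->2}
[2] R2 @ {0↦2, 1↦1}  ⇒  3 nodes, 0 edges  {∅}
final graph: no rule applies after step 2
NF edges: []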